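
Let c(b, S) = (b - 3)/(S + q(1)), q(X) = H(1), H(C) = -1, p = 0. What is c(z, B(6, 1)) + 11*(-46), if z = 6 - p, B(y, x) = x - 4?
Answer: -2027/4 ≈ -506.75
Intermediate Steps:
B(y, x) = -4 + x
q(X) = -1
z = 6 (z = 6 - 1*0 = 6 + 0 = 6)
c(b, S) = (-3 + b)/(-1 + S) (c(b, S) = (b - 3)/(S - 1) = (-3 + b)/(-1 + S))
c(z, B(6, 1)) + 11*(-46) = (-3 + 6)/(-1 + (-4 + 1)) + 11*(-46) = 3/(-1 - 3) - 506 = 3/(-4) - 506 = -1/4*3 - 506 = -3/4 - 506 = -2027/4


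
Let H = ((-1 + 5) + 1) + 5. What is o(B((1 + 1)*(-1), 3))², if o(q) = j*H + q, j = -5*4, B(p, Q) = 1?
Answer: 39601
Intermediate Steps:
H = 10 (H = (4 + 1) + 5 = 5 + 5 = 10)
j = -20
o(q) = -200 + q (o(q) = -20*10 + q = -200 + q)
o(B((1 + 1)*(-1), 3))² = (-200 + 1)² = (-199)² = 39601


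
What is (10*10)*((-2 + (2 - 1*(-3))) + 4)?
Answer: 700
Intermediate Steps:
(10*10)*((-2 + (2 - 1*(-3))) + 4) = 100*((-2 + (2 + 3)) + 4) = 100*((-2 + 5) + 4) = 100*(3 + 4) = 100*7 = 700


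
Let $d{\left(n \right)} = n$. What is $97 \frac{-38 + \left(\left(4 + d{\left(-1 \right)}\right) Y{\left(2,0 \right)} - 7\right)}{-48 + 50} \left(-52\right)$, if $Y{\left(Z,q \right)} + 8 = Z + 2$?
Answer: $143754$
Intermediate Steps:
$Y{\left(Z,q \right)} = -6 + Z$ ($Y{\left(Z,q \right)} = -8 + \left(Z + 2\right) = -8 + \left(2 + Z\right) = -6 + Z$)
$97 \frac{-38 + \left(\left(4 + d{\left(-1 \right)}\right) Y{\left(2,0 \right)} - 7\right)}{-48 + 50} \left(-52\right) = 97 \frac{-38 + \left(\left(4 - 1\right) \left(-6 + 2\right) - 7\right)}{-48 + 50} \left(-52\right) = 97 \frac{-38 + \left(3 \left(-4\right) - 7\right)}{2} \left(-52\right) = 97 \left(-38 - 19\right) \frac{1}{2} \left(-52\right) = 97 \left(\left(-57\right) \frac{1}{2}\right) \left(-52\right) = 97 \left(- \frac{57}{2}\right) \left(-52\right) = \left(- \frac{5529}{2}\right) \left(-52\right) = 143754$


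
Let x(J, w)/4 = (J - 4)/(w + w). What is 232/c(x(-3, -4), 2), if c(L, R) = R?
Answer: 116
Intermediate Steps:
x(J, w) = 2*(-4 + J)/w (x(J, w) = 4*((J - 4)/(w + w)) = 4*((-4 + J)/((2*w))) = 4*((-4 + J)*(1/(2*w))) = 4*((-4 + J)/(2*w)) = 2*(-4 + J)/w)
232/c(x(-3, -4), 2) = 232/2 = 232*(½) = 116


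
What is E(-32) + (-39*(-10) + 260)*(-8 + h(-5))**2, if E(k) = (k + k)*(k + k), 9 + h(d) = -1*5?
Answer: 318696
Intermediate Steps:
h(d) = -14 (h(d) = -9 - 1*5 = -9 - 5 = -14)
E(k) = 4*k**2 (E(k) = (2*k)*(2*k) = 4*k**2)
E(-32) + (-39*(-10) + 260)*(-8 + h(-5))**2 = 4*(-32)**2 + (-39*(-10) + 260)*(-8 - 14)**2 = 4*1024 + (390 + 260)*(-22)**2 = 4096 + 650*484 = 4096 + 314600 = 318696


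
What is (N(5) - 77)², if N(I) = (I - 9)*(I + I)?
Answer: 13689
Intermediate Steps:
N(I) = 2*I*(-9 + I) (N(I) = (-9 + I)*(2*I) = 2*I*(-9 + I))
(N(5) - 77)² = (2*5*(-9 + 5) - 77)² = (2*5*(-4) - 77)² = (-40 - 77)² = (-117)² = 13689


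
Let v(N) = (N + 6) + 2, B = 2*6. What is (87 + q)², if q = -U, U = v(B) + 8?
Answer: 3481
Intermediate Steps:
B = 12
v(N) = 8 + N (v(N) = (6 + N) + 2 = 8 + N)
U = 28 (U = (8 + 12) + 8 = 20 + 8 = 28)
q = -28 (q = -1*28 = -28)
(87 + q)² = (87 - 28)² = 59² = 3481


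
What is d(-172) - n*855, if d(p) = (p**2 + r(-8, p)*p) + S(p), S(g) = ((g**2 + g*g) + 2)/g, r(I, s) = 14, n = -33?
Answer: 4734041/86 ≈ 55047.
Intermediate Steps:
S(g) = (2 + 2*g**2)/g (S(g) = ((g**2 + g**2) + 2)/g = (2*g**2 + 2)/g = (2 + 2*g**2)/g)
d(p) = p**2 + 2/p + 16*p (d(p) = (p**2 + 14*p) + (2*p + 2/p) = p**2 + 2/p + 16*p)
d(-172) - n*855 = (2 + (-172)**2*(16 - 172))/(-172) - (-33)*855 = -(2 + 29584*(-156))/172 - 1*(-28215) = -(2 - 4615104)/172 + 28215 = -1/172*(-4615102) + 28215 = 2307551/86 + 28215 = 4734041/86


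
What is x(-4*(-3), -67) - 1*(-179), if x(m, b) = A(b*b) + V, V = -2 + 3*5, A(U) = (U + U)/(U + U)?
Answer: 193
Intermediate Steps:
A(U) = 1 (A(U) = (2*U)/((2*U)) = (2*U)*(1/(2*U)) = 1)
V = 13 (V = -2 + 15 = 13)
x(m, b) = 14 (x(m, b) = 1 + 13 = 14)
x(-4*(-3), -67) - 1*(-179) = 14 - 1*(-179) = 14 + 179 = 193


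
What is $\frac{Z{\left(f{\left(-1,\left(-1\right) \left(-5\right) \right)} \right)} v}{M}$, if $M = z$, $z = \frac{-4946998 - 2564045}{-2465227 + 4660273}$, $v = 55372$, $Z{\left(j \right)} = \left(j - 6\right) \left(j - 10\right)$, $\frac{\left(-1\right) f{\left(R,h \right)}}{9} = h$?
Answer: $- \frac{113643721449720}{2503681} \approx -4.5391 \cdot 10^{7}$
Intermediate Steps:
$f{\left(R,h \right)} = - 9 h$
$Z{\left(j \right)} = \left(-10 + j\right) \left(-6 + j\right)$ ($Z{\left(j \right)} = \left(-6 + j\right) \left(-10 + j\right) = \left(-10 + j\right) \left(-6 + j\right)$)
$z = - \frac{2503681}{731682}$ ($z = - \frac{7511043}{2195046} = \left(-7511043\right) \frac{1}{2195046} = - \frac{2503681}{731682} \approx -3.4218$)
$M = - \frac{2503681}{731682} \approx -3.4218$
$\frac{Z{\left(f{\left(-1,\left(-1\right) \left(-5\right) \right)} \right)} v}{M} = \frac{\left(60 + \left(- 9 \left(\left(-1\right) \left(-5\right)\right)\right)^{2} - 16 \left(- 9 \left(\left(-1\right) \left(-5\right)\right)\right)\right) 55372}{- \frac{2503681}{731682}} = \left(60 + \left(\left(-9\right) 5\right)^{2} - 16 \left(\left(-9\right) 5\right)\right) 55372 \left(- \frac{731682}{2503681}\right) = \left(60 + \left(-45\right)^{2} - -720\right) 55372 \left(- \frac{731682}{2503681}\right) = \left(60 + 2025 + 720\right) 55372 \left(- \frac{731682}{2503681}\right) = 2805 \cdot 55372 \left(- \frac{731682}{2503681}\right) = 155318460 \left(- \frac{731682}{2503681}\right) = - \frac{113643721449720}{2503681}$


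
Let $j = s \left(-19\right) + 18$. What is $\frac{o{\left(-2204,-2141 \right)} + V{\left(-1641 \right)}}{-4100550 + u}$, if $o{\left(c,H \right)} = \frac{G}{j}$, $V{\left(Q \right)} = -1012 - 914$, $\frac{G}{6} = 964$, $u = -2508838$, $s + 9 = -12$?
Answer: $\frac{132893}{459352466} \approx 0.00028931$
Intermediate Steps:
$s = -21$ ($s = -9 - 12 = -21$)
$G = 5784$ ($G = 6 \cdot 964 = 5784$)
$j = 417$ ($j = \left(-21\right) \left(-19\right) + 18 = 399 + 18 = 417$)
$V{\left(Q \right)} = -1926$ ($V{\left(Q \right)} = -1012 - 914 = -1926$)
$o{\left(c,H \right)} = \frac{1928}{139}$ ($o{\left(c,H \right)} = \frac{5784}{417} = 5784 \cdot \frac{1}{417} = \frac{1928}{139}$)
$\frac{o{\left(-2204,-2141 \right)} + V{\left(-1641 \right)}}{-4100550 + u} = \frac{\frac{1928}{139} - 1926}{-4100550 - 2508838} = - \frac{265786}{139 \left(-6609388\right)} = \left(- \frac{265786}{139}\right) \left(- \frac{1}{6609388}\right) = \frac{132893}{459352466}$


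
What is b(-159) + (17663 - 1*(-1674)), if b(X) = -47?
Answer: 19290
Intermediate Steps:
b(-159) + (17663 - 1*(-1674)) = -47 + (17663 - 1*(-1674)) = -47 + (17663 + 1674) = -47 + 19337 = 19290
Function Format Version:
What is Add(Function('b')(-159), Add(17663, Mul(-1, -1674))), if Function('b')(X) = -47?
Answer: 19290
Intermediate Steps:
Add(Function('b')(-159), Add(17663, Mul(-1, -1674))) = Add(-47, Add(17663, Mul(-1, -1674))) = Add(-47, Add(17663, 1674)) = Add(-47, 19337) = 19290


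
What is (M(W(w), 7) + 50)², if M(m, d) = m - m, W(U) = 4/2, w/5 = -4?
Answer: 2500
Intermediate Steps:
w = -20 (w = 5*(-4) = -20)
W(U) = 2 (W(U) = 4*(½) = 2)
M(m, d) = 0
(M(W(w), 7) + 50)² = (0 + 50)² = 50² = 2500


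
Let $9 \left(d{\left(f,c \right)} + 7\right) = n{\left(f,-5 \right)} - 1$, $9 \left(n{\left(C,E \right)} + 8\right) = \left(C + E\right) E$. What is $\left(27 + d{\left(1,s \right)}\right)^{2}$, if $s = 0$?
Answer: $\frac{2430481}{6561} \approx 370.44$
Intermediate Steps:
$n{\left(C,E \right)} = -8 + \frac{E \left(C + E\right)}{9}$ ($n{\left(C,E \right)} = -8 + \frac{\left(C + E\right) E}{9} = -8 + \frac{E \left(C + E\right)}{9}$)
$d{\left(f,c \right)} = - \frac{623}{81} - \frac{5 f}{81}$ ($d{\left(f,c \right)} = -7 + \frac{\left(-8 + \frac{\left(-5\right)^{2}}{9} + \frac{1}{9} f \left(-5\right)\right) - 1}{9} = -7 + \frac{\left(-8 + \frac{1}{9} \cdot 25 - \frac{5 f}{9}\right) - 1}{9} = -7 + \frac{\left(-8 + \frac{25}{9} - \frac{5 f}{9}\right) - 1}{9} = -7 + \frac{\left(- \frac{47}{9} - \frac{5 f}{9}\right) - 1}{9} = -7 + \frac{- \frac{56}{9} - \frac{5 f}{9}}{9} = -7 - \left(\frac{56}{81} + \frac{5 f}{81}\right) = - \frac{623}{81} - \frac{5 f}{81}$)
$\left(27 + d{\left(1,s \right)}\right)^{2} = \left(27 - \frac{628}{81}\right)^{2} = \left(\frac{1559}{81}\right)^{2} = \frac{2430481}{6561}$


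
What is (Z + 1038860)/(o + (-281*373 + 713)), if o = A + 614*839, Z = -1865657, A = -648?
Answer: -826797/410398 ≈ -2.0146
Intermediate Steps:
o = 514498 (o = -648 + 614*839 = -648 + 515146 = 514498)
(Z + 1038860)/(o + (-281*373 + 713)) = (-1865657 + 1038860)/(514498 + (-281*373 + 713)) = -826797/(514498 + (-104813 + 713)) = -826797/(514498 - 104100) = -826797/410398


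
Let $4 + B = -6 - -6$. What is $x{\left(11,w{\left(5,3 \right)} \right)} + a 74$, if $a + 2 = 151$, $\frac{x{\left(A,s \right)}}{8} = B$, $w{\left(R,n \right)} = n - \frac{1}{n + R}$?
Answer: $10994$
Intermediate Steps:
$w{\left(R,n \right)} = n - \frac{1}{R + n}$
$B = -4$ ($B = -4 - 0 = -4 + \left(-6 + 6\right) = -4 + 0 = -4$)
$x{\left(A,s \right)} = -32$ ($x{\left(A,s \right)} = 8 \left(-4\right) = -32$)
$a = 149$ ($a = -2 + 151 = 149$)
$x{\left(11,w{\left(5,3 \right)} \right)} + a 74 = -32 + 149 \cdot 74 = -32 + 11026 = 10994$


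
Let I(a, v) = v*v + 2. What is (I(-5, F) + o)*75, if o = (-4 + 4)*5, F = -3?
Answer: 825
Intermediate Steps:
o = 0 (o = 0*5 = 0)
I(a, v) = 2 + v² (I(a, v) = v² + 2 = 2 + v²)
(I(-5, F) + o)*75 = ((2 + (-3)²) + 0)*75 = ((2 + 9) + 0)*75 = (11 + 0)*75 = 11*75 = 825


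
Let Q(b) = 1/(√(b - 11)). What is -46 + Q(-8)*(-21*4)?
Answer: -46 + 84*I*√19/19 ≈ -46.0 + 19.271*I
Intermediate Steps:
Q(b) = (-11 + b)^(-½) (Q(b) = 1/(√(-11 + b)) = (-11 + b)^(-½))
-46 + Q(-8)*(-21*4) = -46 + (-21*4)/√(-11 - 8) = -46 - 84/√(-19) = -46 - I*√19/19*(-84) = -46 + 84*I*√19/19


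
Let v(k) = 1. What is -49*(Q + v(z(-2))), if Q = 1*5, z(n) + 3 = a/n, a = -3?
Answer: -294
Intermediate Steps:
z(n) = -3 - 3/n
Q = 5
-49*(Q + v(z(-2))) = -49*(5 + 1) = -49*6 = -294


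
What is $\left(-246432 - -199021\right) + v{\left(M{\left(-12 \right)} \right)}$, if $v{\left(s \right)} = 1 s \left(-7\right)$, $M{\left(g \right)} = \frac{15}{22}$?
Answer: $- \frac{1043147}{22} \approx -47416.0$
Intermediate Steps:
$M{\left(g \right)} = \frac{15}{22}$ ($M{\left(g \right)} = 15 \cdot \frac{1}{22} = \frac{15}{22}$)
$v{\left(s \right)} = - 7 s$ ($v{\left(s \right)} = s \left(-7\right) = - 7 s$)
$\left(-246432 - -199021\right) + v{\left(M{\left(-12 \right)} \right)} = \left(-246432 - -199021\right) - \frac{105}{22} = \left(-246432 + 199021\right) - \frac{105}{22} = -47411 - \frac{105}{22} = - \frac{1043147}{22}$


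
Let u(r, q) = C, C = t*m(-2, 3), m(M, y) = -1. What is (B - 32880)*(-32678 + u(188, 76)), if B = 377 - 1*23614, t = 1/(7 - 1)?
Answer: 11002804073/6 ≈ 1.8338e+9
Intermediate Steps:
t = ⅙ (t = 1/6 = ⅙ ≈ 0.16667)
B = -23237 (B = 377 - 23614 = -23237)
C = -⅙ (C = (⅙)*(-1) = -⅙ ≈ -0.16667)
u(r, q) = -⅙
(B - 32880)*(-32678 + u(188, 76)) = (-23237 - 32880)*(-32678 - ⅙) = -56117*(-196069/6) = 11002804073/6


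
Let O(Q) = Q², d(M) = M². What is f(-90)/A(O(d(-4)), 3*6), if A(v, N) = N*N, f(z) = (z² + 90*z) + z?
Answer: -5/18 ≈ -0.27778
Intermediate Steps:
f(z) = z² + 91*z
A(v, N) = N²
f(-90)/A(O(d(-4)), 3*6) = (-90*(91 - 90))/((3*6)²) = (-90*1)/(18²) = -90/324 = -90*1/324 = -5/18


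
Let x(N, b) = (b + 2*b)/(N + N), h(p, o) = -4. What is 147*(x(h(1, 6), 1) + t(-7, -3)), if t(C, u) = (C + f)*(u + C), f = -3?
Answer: 117159/8 ≈ 14645.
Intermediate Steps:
t(C, u) = (-3 + C)*(C + u) (t(C, u) = (C - 3)*(u + C) = (-3 + C)*(C + u))
x(N, b) = 3*b/(2*N) (x(N, b) = (3*b)/((2*N)) = (3*b)*(1/(2*N)) = 3*b/(2*N))
147*(x(h(1, 6), 1) + t(-7, -3)) = 147*((3/2)*1/(-4) + ((-7)² - 3*(-7) - 3*(-3) - 7*(-3))) = 147*((3/2)*1*(-¼) + (49 + 21 + 9 + 21)) = 147*(-3/8 + 100) = 147*(797/8) = 117159/8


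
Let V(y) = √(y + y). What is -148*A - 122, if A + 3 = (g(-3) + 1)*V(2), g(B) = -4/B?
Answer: -1106/3 ≈ -368.67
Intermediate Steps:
V(y) = √2*√y (V(y) = √(2*y) = √2*√y)
A = 5/3 (A = -3 + (-4/(-3) + 1)*(√2*√2) = -3 + (-4*(-⅓) + 1)*2 = -3 + (4/3 + 1)*2 = -3 + (7/3)*2 = -3 + 14/3 = 5/3 ≈ 1.6667)
-148*A - 122 = -148*5/3 - 122 = -740/3 - 122 = -1106/3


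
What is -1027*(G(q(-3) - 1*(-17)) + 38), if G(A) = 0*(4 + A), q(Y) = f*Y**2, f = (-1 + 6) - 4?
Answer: -39026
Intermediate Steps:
f = 1 (f = 5 - 4 = 1)
q(Y) = Y**2 (q(Y) = 1*Y**2 = Y**2)
G(A) = 0
-1027*(G(q(-3) - 1*(-17)) + 38) = -1027*(0 + 38) = -1027*38 = -39026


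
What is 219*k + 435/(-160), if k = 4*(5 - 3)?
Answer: 55977/32 ≈ 1749.3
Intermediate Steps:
k = 8 (k = 4*2 = 8)
219*k + 435/(-160) = 219*8 + 435/(-160) = 1752 + 435*(-1/160) = 1752 - 87/32 = 55977/32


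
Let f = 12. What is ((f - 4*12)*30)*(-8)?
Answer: 8640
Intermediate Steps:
((f - 4*12)*30)*(-8) = ((12 - 4*12)*30)*(-8) = ((12 - 48)*30)*(-8) = -36*30*(-8) = -1080*(-8) = 8640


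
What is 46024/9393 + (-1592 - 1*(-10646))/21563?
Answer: 1077459734/202541259 ≈ 5.3197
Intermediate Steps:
46024/9393 + (-1592 - 1*(-10646))/21563 = 46024*(1/9393) + (-1592 + 10646)*(1/21563) = 46024/9393 + 9054*(1/21563) = 46024/9393 + 9054/21563 = 1077459734/202541259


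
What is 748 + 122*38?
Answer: 5384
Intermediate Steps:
748 + 122*38 = 748 + 4636 = 5384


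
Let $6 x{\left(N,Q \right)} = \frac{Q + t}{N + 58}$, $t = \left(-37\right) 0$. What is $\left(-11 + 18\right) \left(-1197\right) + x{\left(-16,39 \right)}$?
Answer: $- \frac{703823}{84} \approx -8378.8$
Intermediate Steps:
$t = 0$
$x{\left(N,Q \right)} = \frac{Q}{6 \left(58 + N\right)}$ ($x{\left(N,Q \right)} = \frac{\left(Q + 0\right) \frac{1}{N + 58}}{6} = \frac{Q \frac{1}{58 + N}}{6} = \frac{Q}{6 \left(58 + N\right)}$)
$\left(-11 + 18\right) \left(-1197\right) + x{\left(-16,39 \right)} = \left(-11 + 18\right) \left(-1197\right) + \frac{1}{6} \cdot 39 \frac{1}{58 - 16} = 7 \left(-1197\right) + \frac{1}{6} \cdot 39 \cdot \frac{1}{42} = -8379 + \frac{1}{6} \cdot 39 \cdot \frac{1}{42} = -8379 + \frac{13}{84} = - \frac{703823}{84}$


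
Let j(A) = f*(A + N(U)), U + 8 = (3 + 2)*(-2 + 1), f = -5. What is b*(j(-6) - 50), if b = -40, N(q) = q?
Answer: -1800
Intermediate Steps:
U = -13 (U = -8 + (3 + 2)*(-2 + 1) = -8 + 5*(-1) = -8 - 5 = -13)
j(A) = 65 - 5*A (j(A) = -5*(A - 13) = -5*(-13 + A) = 65 - 5*A)
b*(j(-6) - 50) = -40*((65 - 5*(-6)) - 50) = -40*((65 + 30) - 50) = -40*(95 - 50) = -40*45 = -1800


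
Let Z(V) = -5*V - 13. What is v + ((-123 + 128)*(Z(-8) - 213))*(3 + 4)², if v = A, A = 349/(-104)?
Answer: -4739629/104 ≈ -45573.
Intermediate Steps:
Z(V) = -13 - 5*V
A = -349/104 (A = 349*(-1/104) = -349/104 ≈ -3.3558)
v = -349/104 ≈ -3.3558
v + ((-123 + 128)*(Z(-8) - 213))*(3 + 4)² = -349/104 + ((-123 + 128)*((-13 - 5*(-8)) - 213))*(3 + 4)² = -349/104 + (5*((-13 + 40) - 213))*7² = -349/104 + (5*(27 - 213))*49 = -349/104 + (5*(-186))*49 = -349/104 - 930*49 = -349/104 - 45570 = -4739629/104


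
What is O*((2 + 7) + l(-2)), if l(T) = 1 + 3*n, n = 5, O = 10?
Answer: 250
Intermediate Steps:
l(T) = 16 (l(T) = 1 + 3*5 = 1 + 15 = 16)
O*((2 + 7) + l(-2)) = 10*((2 + 7) + 16) = 10*(9 + 16) = 10*25 = 250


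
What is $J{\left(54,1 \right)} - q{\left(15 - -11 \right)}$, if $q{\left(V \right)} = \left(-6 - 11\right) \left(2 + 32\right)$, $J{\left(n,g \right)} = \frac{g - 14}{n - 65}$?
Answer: $\frac{6371}{11} \approx 579.18$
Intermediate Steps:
$J{\left(n,g \right)} = \frac{-14 + g}{-65 + n}$
$q{\left(V \right)} = -578$ ($q{\left(V \right)} = \left(-17\right) 34 = -578$)
$J{\left(54,1 \right)} - q{\left(15 - -11 \right)} = \frac{-14 + 1}{-65 + 54} - -578 = \frac{1}{-11} \left(-13\right) + 578 = \left(- \frac{1}{11}\right) \left(-13\right) + 578 = \frac{13}{11} + 578 = \frac{6371}{11}$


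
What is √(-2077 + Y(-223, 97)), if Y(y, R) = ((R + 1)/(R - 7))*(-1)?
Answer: I*√467570/15 ≈ 45.586*I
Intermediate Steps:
Y(y, R) = -(1 + R)/(-7 + R) (Y(y, R) = ((1 + R)/(-7 + R))*(-1) = -(1 + R)/(-7 + R))
√(-2077 + Y(-223, 97)) = √(-2077 + (-1 - 1*97)/(-7 + 97)) = √(-2077 + (-1 - 97)/90) = √(-2077 + (1/90)*(-98)) = √(-2077 - 49/45) = √(-93514/45) = I*√467570/15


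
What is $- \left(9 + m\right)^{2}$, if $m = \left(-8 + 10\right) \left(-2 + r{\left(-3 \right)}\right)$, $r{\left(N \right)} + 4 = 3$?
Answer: $-9$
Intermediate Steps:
$r{\left(N \right)} = -1$ ($r{\left(N \right)} = -4 + 3 = -1$)
$m = -6$ ($m = \left(-8 + 10\right) \left(-2 - 1\right) = 2 \left(-3\right) = -6$)
$- \left(9 + m\right)^{2} = - \left(9 - 6\right)^{2} = - 3^{2} = \left(-1\right) 9 = -9$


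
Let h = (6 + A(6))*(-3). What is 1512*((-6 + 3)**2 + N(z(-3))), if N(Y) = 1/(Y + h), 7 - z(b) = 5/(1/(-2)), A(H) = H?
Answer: 257040/19 ≈ 13528.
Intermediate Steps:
h = -36 (h = (6 + 6)*(-3) = 12*(-3) = -36)
z(b) = 17 (z(b) = 7 - 5/(1/(-2)) = 7 - 5/(-1/2) = 7 - 5*(-2) = 7 - 1*(-10) = 7 + 10 = 17)
N(Y) = 1/(-36 + Y) (N(Y) = 1/(Y - 36) = 1/(-36 + Y))
1512*((-6 + 3)**2 + N(z(-3))) = 1512*((-6 + 3)**2 + 1/(-36 + 17)) = 1512*((-3)**2 + 1/(-19)) = 1512*(9 - 1/19) = 1512*(170/19) = 257040/19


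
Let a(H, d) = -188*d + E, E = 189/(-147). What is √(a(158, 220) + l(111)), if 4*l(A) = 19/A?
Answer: I*√99883927311/1554 ≈ 203.37*I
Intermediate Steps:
E = -9/7 (E = 189*(-1/147) = -9/7 ≈ -1.2857)
a(H, d) = -9/7 - 188*d (a(H, d) = -188*d - 9/7 = -9/7 - 188*d)
l(A) = 19/(4*A) (l(A) = (19/A)/4 = 19/(4*A))
√(a(158, 220) + l(111)) = √((-9/7 - 188*220) + (19/4)/111) = √((-9/7 - 41360) + (19/4)*(1/111)) = √(-289529/7 + 19/444) = √(-128550743/3108) = I*√99883927311/1554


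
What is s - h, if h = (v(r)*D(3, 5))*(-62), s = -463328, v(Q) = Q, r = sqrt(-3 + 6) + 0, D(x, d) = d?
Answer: -463328 + 310*sqrt(3) ≈ -4.6279e+5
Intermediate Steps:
r = sqrt(3) (r = sqrt(3) + 0 = sqrt(3) ≈ 1.7320)
h = -310*sqrt(3) (h = (sqrt(3)*5)*(-62) = (5*sqrt(3))*(-62) = -310*sqrt(3) ≈ -536.94)
s - h = -463328 - (-310)*sqrt(3) = -463328 + 310*sqrt(3)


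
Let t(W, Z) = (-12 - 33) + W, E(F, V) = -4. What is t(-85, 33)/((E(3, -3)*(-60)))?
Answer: -13/24 ≈ -0.54167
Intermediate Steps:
t(W, Z) = -45 + W
t(-85, 33)/((E(3, -3)*(-60))) = (-45 - 85)/((-4*(-60))) = -130/240 = -130*1/240 = -13/24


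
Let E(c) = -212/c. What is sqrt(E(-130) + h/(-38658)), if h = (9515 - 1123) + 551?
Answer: 9*sqrt(12120764890)/837590 ≈ 1.1830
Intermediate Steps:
h = 8943 (h = 8392 + 551 = 8943)
sqrt(E(-130) + h/(-38658)) = sqrt(-212/(-130) + 8943/(-38658)) = sqrt(-212*(-1/130) + 8943*(-1/38658)) = sqrt(106/65 - 2981/12886) = sqrt(1172151/837590) = 9*sqrt(12120764890)/837590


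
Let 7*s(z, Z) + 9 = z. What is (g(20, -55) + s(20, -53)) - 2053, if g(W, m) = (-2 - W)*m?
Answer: -5890/7 ≈ -841.43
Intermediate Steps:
s(z, Z) = -9/7 + z/7
g(W, m) = m*(-2 - W)
(g(20, -55) + s(20, -53)) - 2053 = (-1*(-55)*(2 + 20) + (-9/7 + (⅐)*20)) - 2053 = (-1*(-55)*22 + (-9/7 + 20/7)) - 2053 = (1210 + 11/7) - 2053 = 8481/7 - 2053 = -5890/7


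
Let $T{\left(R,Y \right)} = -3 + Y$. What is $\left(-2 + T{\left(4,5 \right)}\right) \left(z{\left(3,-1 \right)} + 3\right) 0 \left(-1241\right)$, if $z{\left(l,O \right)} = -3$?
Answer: $0$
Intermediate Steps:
$\left(-2 + T{\left(4,5 \right)}\right) \left(z{\left(3,-1 \right)} + 3\right) 0 \left(-1241\right) = \left(-2 + \left(-3 + 5\right)\right) \left(-3 + 3\right) 0 \left(-1241\right) = \left(-2 + 2\right) 0 \cdot 0 \left(-1241\right) = 0 \cdot 0 \left(-1241\right) = 0 \left(-1241\right) = 0$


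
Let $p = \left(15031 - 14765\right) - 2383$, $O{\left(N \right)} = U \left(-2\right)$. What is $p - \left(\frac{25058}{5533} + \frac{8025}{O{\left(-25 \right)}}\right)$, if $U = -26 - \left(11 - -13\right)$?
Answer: $- \frac{4429979}{2012} \approx -2201.8$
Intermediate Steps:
$U = -50$ ($U = -26 - \left(11 + 13\right) = -26 - 24 = -50$)
$O{\left(N \right)} = 100$ ($O{\left(N \right)} = \left(-50\right) \left(-2\right) = 100$)
$p = -2117$ ($p = 266 - 2383 = -2117$)
$p - \left(\frac{25058}{5533} + \frac{8025}{O{\left(-25 \right)}}\right) = -2117 - \left(\frac{25058}{5533} + \frac{8025}{100}\right) = -2117 - \left(25058 \cdot \frac{1}{5533} + 8025 \cdot \frac{1}{100}\right) = -2117 - \left(\frac{2278}{503} + \frac{321}{4}\right) = -2117 - \frac{170575}{2012} = - \frac{4429979}{2012}$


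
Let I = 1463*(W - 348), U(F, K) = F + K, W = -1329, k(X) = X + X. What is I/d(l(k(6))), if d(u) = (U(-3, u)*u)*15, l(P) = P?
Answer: -817817/540 ≈ -1514.5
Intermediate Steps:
k(X) = 2*X
I = -2453451 (I = 1463*(-1329 - 348) = 1463*(-1677) = -2453451)
d(u) = 15*u*(-3 + u) (d(u) = ((-3 + u)*u)*15 = (u*(-3 + u))*15 = 15*u*(-3 + u))
I/d(l(k(6))) = -2453451*1/(180*(-3 + 2*6)) = -2453451*1/(180*(-3 + 12)) = -2453451/(15*12*9) = -2453451/1620 = -2453451*1/1620 = -817817/540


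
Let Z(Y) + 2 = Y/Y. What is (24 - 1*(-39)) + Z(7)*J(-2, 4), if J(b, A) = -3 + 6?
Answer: 60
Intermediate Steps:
J(b, A) = 3
Z(Y) = -1 (Z(Y) = -2 + Y/Y = -2 + 1 = -1)
(24 - 1*(-39)) + Z(7)*J(-2, 4) = (24 - 1*(-39)) - 1*3 = (24 + 39) - 3 = 63 - 3 = 60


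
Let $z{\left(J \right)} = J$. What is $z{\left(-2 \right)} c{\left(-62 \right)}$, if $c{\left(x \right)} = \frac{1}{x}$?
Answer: $\frac{1}{31} \approx 0.032258$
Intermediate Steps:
$z{\left(-2 \right)} c{\left(-62 \right)} = - \frac{2}{-62} = \left(-2\right) \left(- \frac{1}{62}\right) = \frac{1}{31}$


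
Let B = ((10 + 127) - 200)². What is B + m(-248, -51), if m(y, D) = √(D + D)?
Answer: 3969 + I*√102 ≈ 3969.0 + 10.1*I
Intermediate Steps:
m(y, D) = √2*√D (m(y, D) = √(2*D) = √2*√D)
B = 3969 (B = (137 - 200)² = (-63)² = 3969)
B + m(-248, -51) = 3969 + √2*√(-51) = 3969 + √2*(I*√51) = 3969 + I*√102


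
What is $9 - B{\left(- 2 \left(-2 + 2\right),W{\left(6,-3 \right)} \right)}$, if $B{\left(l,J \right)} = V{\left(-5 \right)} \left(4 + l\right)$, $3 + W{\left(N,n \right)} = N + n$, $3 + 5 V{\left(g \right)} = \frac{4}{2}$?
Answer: $\frac{49}{5} \approx 9.8$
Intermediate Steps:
$V{\left(g \right)} = - \frac{1}{5}$ ($V{\left(g \right)} = - \frac{3}{5} + \frac{4 \cdot \frac{1}{2}}{5} = - \frac{3}{5} + \frac{1}{5} \cdot 2 = - \frac{3}{5} + \frac{2}{5} = - \frac{1}{5}$)
$W{\left(N,n \right)} = -3 + N + n$ ($W{\left(N,n \right)} = -3 + \left(N + n\right) = -3 + N + n$)
$B{\left(l,J \right)} = - \frac{4}{5} - \frac{l}{5}$ ($B{\left(l,J \right)} = - \frac{4 + l}{5} = - \frac{4}{5} - \frac{l}{5}$)
$9 - B{\left(- 2 \left(-2 + 2\right),W{\left(6,-3 \right)} \right)} = 9 - \left(- \frac{4}{5} - \frac{\left(-2\right) \left(-2 + 2\right)}{5}\right) = 9 - \left(- \frac{4}{5} - \frac{\left(-2\right) 0}{5}\right) = 9 - \left(- \frac{4}{5} - 0\right) = 9 - \left(- \frac{4}{5} + 0\right) = 9 - - \frac{4}{5} = 9 + \frac{4}{5} = \frac{49}{5}$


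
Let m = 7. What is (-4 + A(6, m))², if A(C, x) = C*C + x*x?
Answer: 6561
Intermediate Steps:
A(C, x) = C² + x²
(-4 + A(6, m))² = (-4 + (6² + 7²))² = (-4 + (36 + 49))² = (-4 + 85)² = 81² = 6561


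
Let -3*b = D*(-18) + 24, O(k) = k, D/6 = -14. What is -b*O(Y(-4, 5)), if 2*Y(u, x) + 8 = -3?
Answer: -2816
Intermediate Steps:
D = -84 (D = 6*(-14) = -84)
Y(u, x) = -11/2 (Y(u, x) = -4 + (½)*(-3) = -4 - 3/2 = -11/2)
b = -512 (b = -(-84*(-18) + 24)/3 = -(1512 + 24)/3 = -⅓*1536 = -512)
-b*O(Y(-4, 5)) = -(-512)*(-11)/2 = -1*2816 = -2816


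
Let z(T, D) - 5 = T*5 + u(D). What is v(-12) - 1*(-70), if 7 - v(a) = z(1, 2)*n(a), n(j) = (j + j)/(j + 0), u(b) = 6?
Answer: 45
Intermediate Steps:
n(j) = 2 (n(j) = (2*j)/j = 2)
z(T, D) = 11 + 5*T (z(T, D) = 5 + (T*5 + 6) = 5 + (5*T + 6) = 5 + (6 + 5*T) = 11 + 5*T)
v(a) = -25 (v(a) = 7 - (11 + 5*1)*2 = 7 - (11 + 5)*2 = 7 - 16*2 = 7 - 1*32 = 7 - 32 = -25)
v(-12) - 1*(-70) = -25 - 1*(-70) = -25 + 70 = 45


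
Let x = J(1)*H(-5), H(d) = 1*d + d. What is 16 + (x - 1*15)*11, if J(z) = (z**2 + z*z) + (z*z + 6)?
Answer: -1139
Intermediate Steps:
H(d) = 2*d (H(d) = d + d = 2*d)
J(z) = 6 + 3*z**2 (J(z) = (z**2 + z**2) + (z**2 + 6) = 2*z**2 + (6 + z**2) = 6 + 3*z**2)
x = -90 (x = (6 + 3*1**2)*(2*(-5)) = (6 + 3*1)*(-10) = (6 + 3)*(-10) = 9*(-10) = -90)
16 + (x - 1*15)*11 = 16 + (-90 - 1*15)*11 = 16 + (-90 - 15)*11 = 16 - 105*11 = 16 - 1155 = -1139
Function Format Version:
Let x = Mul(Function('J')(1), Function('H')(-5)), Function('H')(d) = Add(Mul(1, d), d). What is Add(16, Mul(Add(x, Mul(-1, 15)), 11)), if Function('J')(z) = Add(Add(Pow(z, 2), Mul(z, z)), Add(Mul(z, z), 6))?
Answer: -1139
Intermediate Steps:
Function('H')(d) = Mul(2, d) (Function('H')(d) = Add(d, d) = Mul(2, d))
Function('J')(z) = Add(6, Mul(3, Pow(z, 2))) (Function('J')(z) = Add(Add(Pow(z, 2), Pow(z, 2)), Add(Pow(z, 2), 6)) = Add(Mul(2, Pow(z, 2)), Add(6, Pow(z, 2))) = Add(6, Mul(3, Pow(z, 2))))
x = -90 (x = Mul(Add(6, Mul(3, Pow(1, 2))), Mul(2, -5)) = Mul(Add(6, Mul(3, 1)), -10) = Mul(Add(6, 3), -10) = Mul(9, -10) = -90)
Add(16, Mul(Add(x, Mul(-1, 15)), 11)) = Add(16, Mul(Add(-90, Mul(-1, 15)), 11)) = Add(16, Mul(Add(-90, -15), 11)) = Add(16, Mul(-105, 11)) = Add(16, -1155) = -1139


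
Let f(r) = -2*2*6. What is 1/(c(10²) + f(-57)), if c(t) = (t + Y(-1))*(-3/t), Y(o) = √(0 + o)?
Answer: -30000/810001 + 100*I/2430003 ≈ -0.037037 + 4.1152e-5*I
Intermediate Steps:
f(r) = -24 (f(r) = -4*6 = -24)
Y(o) = √o
c(t) = -3*(I + t)/t (c(t) = (t + √(-1))*(-3/t) = (t + I)*(-3/t) = (I + t)*(-3/t) = -3*(I + t)/t)
1/(c(10²) + f(-57)) = 1/((-3 - 3*I/(10²)) - 24) = 1/((-3 - 3*I/100) - 24) = 1/(-27 - 3*I/100) = 10000*(-27 + 3*I/100)/7290009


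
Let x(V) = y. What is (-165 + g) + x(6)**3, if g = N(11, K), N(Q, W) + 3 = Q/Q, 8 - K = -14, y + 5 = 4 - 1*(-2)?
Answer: -166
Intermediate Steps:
y = 1 (y = -5 + (4 - 1*(-2)) = -5 + (4 + 2) = -5 + 6 = 1)
K = 22 (K = 8 - 1*(-14) = 8 + 14 = 22)
N(Q, W) = -2 (N(Q, W) = -3 + Q/Q = -3 + 1 = -2)
g = -2
x(V) = 1
(-165 + g) + x(6)**3 = (-165 - 2) + 1**3 = -167 + 1 = -166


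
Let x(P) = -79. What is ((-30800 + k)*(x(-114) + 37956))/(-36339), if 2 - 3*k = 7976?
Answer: 1267288666/36339 ≈ 34874.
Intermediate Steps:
k = -2658 (k = ⅔ - ⅓*7976 = ⅔ - 7976/3 = -2658)
((-30800 + k)*(x(-114) + 37956))/(-36339) = ((-30800 - 2658)*(-79 + 37956))/(-36339) = -33458*37877*(-1/36339) = -1267288666*(-1/36339) = 1267288666/36339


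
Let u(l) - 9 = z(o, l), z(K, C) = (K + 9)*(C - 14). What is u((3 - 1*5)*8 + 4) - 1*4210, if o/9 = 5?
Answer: -5605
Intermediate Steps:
o = 45 (o = 9*5 = 45)
z(K, C) = (-14 + C)*(9 + K) (z(K, C) = (9 + K)*(-14 + C) = (-14 + C)*(9 + K))
u(l) = -747 + 54*l (u(l) = 9 + (-126 - 14*45 + 9*l + l*45) = 9 + (-126 - 630 + 9*l + 45*l) = 9 + (-756 + 54*l) = -747 + 54*l)
u((3 - 1*5)*8 + 4) - 1*4210 = (-747 + 54*((3 - 1*5)*8 + 4)) - 1*4210 = (-747 + 54*((3 - 5)*8 + 4)) - 4210 = (-747 + 54*(-2*8 + 4)) - 4210 = (-747 + 54*(-16 + 4)) - 4210 = (-747 + 54*(-12)) - 4210 = (-747 - 648) - 4210 = -1395 - 4210 = -5605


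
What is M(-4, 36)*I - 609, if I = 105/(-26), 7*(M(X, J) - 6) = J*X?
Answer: -7152/13 ≈ -550.15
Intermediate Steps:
M(X, J) = 6 + J*X/7 (M(X, J) = 6 + (J*X)/7 = 6 + J*X/7)
I = -105/26 (I = 105*(-1/26) = -105/26 ≈ -4.0385)
M(-4, 36)*I - 609 = (6 + (1/7)*36*(-4))*(-105/26) - 609 = (6 - 144/7)*(-105/26) - 609 = -102/7*(-105/26) - 609 = 765/13 - 609 = -7152/13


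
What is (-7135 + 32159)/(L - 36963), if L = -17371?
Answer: -12512/27167 ≈ -0.46056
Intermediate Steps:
(-7135 + 32159)/(L - 36963) = (-7135 + 32159)/(-17371 - 36963) = 25024/(-54334) = 25024*(-1/54334) = -12512/27167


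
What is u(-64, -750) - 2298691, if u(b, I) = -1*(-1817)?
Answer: -2296874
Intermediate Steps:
u(b, I) = 1817
u(-64, -750) - 2298691 = 1817 - 2298691 = -2296874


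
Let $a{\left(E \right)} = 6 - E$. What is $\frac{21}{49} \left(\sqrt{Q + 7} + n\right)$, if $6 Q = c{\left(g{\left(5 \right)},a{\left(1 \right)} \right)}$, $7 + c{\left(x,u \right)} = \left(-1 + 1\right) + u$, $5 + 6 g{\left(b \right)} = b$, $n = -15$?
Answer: $- \frac{45}{7} + \frac{2 \sqrt{15}}{7} \approx -5.322$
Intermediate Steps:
$g{\left(b \right)} = - \frac{5}{6} + \frac{b}{6}$
$c{\left(x,u \right)} = -7 + u$ ($c{\left(x,u \right)} = -7 + \left(\left(-1 + 1\right) + u\right) = -7 + \left(0 + u\right) = -7 + u$)
$Q = - \frac{1}{3}$ ($Q = \frac{-7 + \left(6 - 1\right)}{6} = \frac{-7 + 5}{6} = \frac{1}{6} \left(-2\right) = - \frac{1}{3} \approx -0.33333$)
$\frac{21}{49} \left(\sqrt{Q + 7} + n\right) = \frac{21}{49} \left(\sqrt{- \frac{1}{3} + 7} - 15\right) = 21 \cdot \frac{1}{49} \left(\sqrt{\frac{20}{3}} - 15\right) = \frac{3 \left(\frac{2 \sqrt{15}}{3} - 15\right)}{7} = \frac{3 \left(-15 + \frac{2 \sqrt{15}}{3}\right)}{7} = - \frac{45}{7} + \frac{2 \sqrt{15}}{7}$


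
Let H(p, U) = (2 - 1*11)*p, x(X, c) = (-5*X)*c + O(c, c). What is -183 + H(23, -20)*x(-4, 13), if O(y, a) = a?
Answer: -56694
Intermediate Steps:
x(X, c) = c - 5*X*c (x(X, c) = (-5*X)*c + c = -5*X*c + c = c - 5*X*c)
H(p, U) = -9*p (H(p, U) = (2 - 11)*p = -9*p)
-183 + H(23, -20)*x(-4, 13) = -183 + (-9*23)*(13*(1 - 5*(-4))) = -183 - 2691*(1 + 20) = -183 - 2691*21 = -183 - 207*273 = -183 - 56511 = -56694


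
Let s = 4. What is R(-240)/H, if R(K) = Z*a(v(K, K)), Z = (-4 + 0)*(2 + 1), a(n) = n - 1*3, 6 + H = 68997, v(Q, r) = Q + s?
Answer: 956/22997 ≈ 0.041571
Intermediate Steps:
v(Q, r) = 4 + Q (v(Q, r) = Q + 4 = 4 + Q)
H = 68991 (H = -6 + 68997 = 68991)
a(n) = -3 + n (a(n) = n - 3 = -3 + n)
Z = -12 (Z = -4*3 = -12)
R(K) = -12 - 12*K (R(K) = -12*(-3 + (4 + K)) = -12*(1 + K) = -12 - 12*K)
R(-240)/H = (-12 - 12*(-240))/68991 = (-12 + 2880)*(1/68991) = 2868*(1/68991) = 956/22997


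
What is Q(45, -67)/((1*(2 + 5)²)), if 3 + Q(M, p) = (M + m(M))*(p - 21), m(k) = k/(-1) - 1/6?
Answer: 5/21 ≈ 0.23810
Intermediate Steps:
m(k) = -⅙ - k (m(k) = k*(-1) - 1*⅙ = -k - ⅙ = -⅙ - k)
Q(M, p) = ½ - p/6 (Q(M, p) = -3 + (M + (-⅙ - M))*(p - 21) = -3 - (-21 + p)/6 = -3 + (7/2 - p/6) = ½ - p/6)
Q(45, -67)/((1*(2 + 5)²)) = (½ - ⅙*(-67))/((1*(2 + 5)²)) = (½ + 67/6)/((1*7²)) = 35/(3*((1*49))) = (35/3)/49 = (35/3)*(1/49) = 5/21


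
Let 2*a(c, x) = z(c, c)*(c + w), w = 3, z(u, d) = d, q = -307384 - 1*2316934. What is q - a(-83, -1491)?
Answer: -2627638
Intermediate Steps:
q = -2624318 (q = -307384 - 2316934 = -2624318)
a(c, x) = c*(3 + c)/2 (a(c, x) = (c*(c + 3))/2 = (c*(3 + c))/2 = c*(3 + c)/2)
q - a(-83, -1491) = -2624318 - (-83)*(3 - 83)/2 = -2624318 - (-83)*(-80)/2 = -2624318 - 1*3320 = -2624318 - 3320 = -2627638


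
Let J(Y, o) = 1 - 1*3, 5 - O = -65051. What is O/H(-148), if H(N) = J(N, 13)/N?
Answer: 4814144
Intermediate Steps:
O = 65056 (O = 5 - 1*(-65051) = 5 + 65051 = 65056)
J(Y, o) = -2 (J(Y, o) = 1 - 3 = -2)
H(N) = -2/N
O/H(-148) = 65056/((-2/(-148))) = 65056/((-2*(-1/148))) = 65056/(1/74) = 65056*74 = 4814144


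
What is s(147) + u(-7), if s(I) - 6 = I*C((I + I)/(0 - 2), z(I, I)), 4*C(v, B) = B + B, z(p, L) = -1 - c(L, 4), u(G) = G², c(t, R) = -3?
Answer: 202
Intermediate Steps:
z(p, L) = 2 (z(p, L) = -1 - 1*(-3) = -1 + 3 = 2)
C(v, B) = B/2 (C(v, B) = (B + B)/4 = (2*B)/4 = B/2)
s(I) = 6 + I (s(I) = 6 + I*((½)*2) = 6 + I*1 = 6 + I)
s(147) + u(-7) = (6 + 147) + (-7)² = 153 + 49 = 202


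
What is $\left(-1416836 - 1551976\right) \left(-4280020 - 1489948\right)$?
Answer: $17129950238016$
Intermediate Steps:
$\left(-1416836 - 1551976\right) \left(-4280020 - 1489948\right) = \left(-2968812\right) \left(-5769968\right) = 17129950238016$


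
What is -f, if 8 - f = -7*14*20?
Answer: -1968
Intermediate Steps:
f = 1968 (f = 8 - (-7*14)*20 = 8 - (-98)*20 = 8 - 1*(-1960) = 8 + 1960 = 1968)
-f = -1*1968 = -1968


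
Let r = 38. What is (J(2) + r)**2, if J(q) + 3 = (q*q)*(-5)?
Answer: 225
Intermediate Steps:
J(q) = -3 - 5*q**2 (J(q) = -3 + (q*q)*(-5) = -3 + q**2*(-5) = -3 - 5*q**2)
(J(2) + r)**2 = ((-3 - 5*2**2) + 38)**2 = ((-3 - 5*4) + 38)**2 = ((-3 - 20) + 38)**2 = (-23 + 38)**2 = 15**2 = 225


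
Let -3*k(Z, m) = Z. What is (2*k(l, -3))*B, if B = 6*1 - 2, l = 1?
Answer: -8/3 ≈ -2.6667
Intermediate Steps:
k(Z, m) = -Z/3
B = 4 (B = 6 - 2 = 4)
(2*k(l, -3))*B = (2*(-1/3*1))*4 = (2*(-1/3))*4 = -2/3*4 = -8/3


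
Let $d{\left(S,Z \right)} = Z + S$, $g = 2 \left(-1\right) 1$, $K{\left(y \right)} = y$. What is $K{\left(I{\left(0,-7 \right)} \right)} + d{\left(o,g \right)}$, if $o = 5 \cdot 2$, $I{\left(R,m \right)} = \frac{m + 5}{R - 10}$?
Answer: $\frac{41}{5} \approx 8.2$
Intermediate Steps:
$I{\left(R,m \right)} = \frac{5 + m}{-10 + R}$
$o = 10$
$g = -2$ ($g = \left(-2\right) 1 = -2$)
$d{\left(S,Z \right)} = S + Z$
$K{\left(I{\left(0,-7 \right)} \right)} + d{\left(o,g \right)} = \frac{5 - 7}{-10 + 0} + \left(10 - 2\right) = \frac{1}{-10} \left(-2\right) + 8 = \left(- \frac{1}{10}\right) \left(-2\right) + 8 = \frac{1}{5} + 8 = \frac{41}{5}$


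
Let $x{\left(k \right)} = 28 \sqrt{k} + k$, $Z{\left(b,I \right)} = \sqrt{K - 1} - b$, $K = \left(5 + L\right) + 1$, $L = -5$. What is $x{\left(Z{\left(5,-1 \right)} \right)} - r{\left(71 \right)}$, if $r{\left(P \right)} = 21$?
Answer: $-26 + 28 i \sqrt{5} \approx -26.0 + 62.61 i$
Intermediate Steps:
$K = 1$ ($K = \left(5 - 5\right) + 1 = 0 + 1 = 1$)
$Z{\left(b,I \right)} = - b$ ($Z{\left(b,I \right)} = \sqrt{1 - 1} - b = \sqrt{0} - b = 0 - b = - b$)
$x{\left(k \right)} = k + 28 \sqrt{k}$
$x{\left(Z{\left(5,-1 \right)} \right)} - r{\left(71 \right)} = \left(\left(-1\right) 5 + 28 \sqrt{\left(-1\right) 5}\right) - 21 = \left(-5 + 28 \sqrt{-5}\right) - 21 = \left(-5 + 28 i \sqrt{5}\right) - 21 = -26 + 28 i \sqrt{5}$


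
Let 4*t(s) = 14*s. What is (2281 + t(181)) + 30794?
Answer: 67417/2 ≈ 33709.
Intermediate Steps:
t(s) = 7*s/2 (t(s) = (14*s)/4 = 7*s/2)
(2281 + t(181)) + 30794 = (2281 + (7/2)*181) + 30794 = (2281 + 1267/2) + 30794 = 5829/2 + 30794 = 67417/2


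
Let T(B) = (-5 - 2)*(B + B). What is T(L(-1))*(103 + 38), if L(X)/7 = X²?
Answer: -13818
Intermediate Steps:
L(X) = 7*X²
T(B) = -14*B
T(L(-1))*(103 + 38) = (-98*(-1)²)*(103 + 38) = -98*141 = -13818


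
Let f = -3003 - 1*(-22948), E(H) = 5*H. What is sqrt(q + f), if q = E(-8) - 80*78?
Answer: sqrt(13665) ≈ 116.90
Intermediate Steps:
f = 19945 (f = -3003 + 22948 = 19945)
q = -6280 (q = 5*(-8) - 80*78 = -40 - 6240 = -6280)
sqrt(q + f) = sqrt(-6280 + 19945) = sqrt(13665)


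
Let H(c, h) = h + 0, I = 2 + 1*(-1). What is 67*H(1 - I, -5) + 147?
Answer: -188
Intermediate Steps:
I = 1 (I = 2 - 1 = 1)
H(c, h) = h
67*H(1 - I, -5) + 147 = 67*(-5) + 147 = -335 + 147 = -188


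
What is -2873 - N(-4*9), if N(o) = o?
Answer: -2837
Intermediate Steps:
-2873 - N(-4*9) = -2873 - (-4)*9 = -2873 - 1*(-36) = -2873 + 36 = -2837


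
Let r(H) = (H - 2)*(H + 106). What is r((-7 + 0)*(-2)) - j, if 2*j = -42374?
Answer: 22627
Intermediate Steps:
j = -21187 (j = (1/2)*(-42374) = -21187)
r(H) = (-2 + H)*(106 + H)
r((-7 + 0)*(-2)) - j = (-212 + ((-7 + 0)*(-2))**2 + 104*((-7 + 0)*(-2))) - 1*(-21187) = (-212 + (-7*(-2))**2 + 104*(-7*(-2))) + 21187 = (-212 + 14**2 + 104*14) + 21187 = (-212 + 196 + 1456) + 21187 = 1440 + 21187 = 22627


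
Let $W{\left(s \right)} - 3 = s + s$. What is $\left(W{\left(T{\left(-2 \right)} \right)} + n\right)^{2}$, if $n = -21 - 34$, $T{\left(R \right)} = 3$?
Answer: $2116$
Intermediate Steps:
$W{\left(s \right)} = 3 + 2 s$ ($W{\left(s \right)} = 3 + \left(s + s\right) = 3 + 2 s$)
$n = -55$ ($n = -21 - 34 = -55$)
$\left(W{\left(T{\left(-2 \right)} \right)} + n\right)^{2} = \left(\left(3 + 2 \cdot 3\right) - 55\right)^{2} = \left(\left(3 + 6\right) - 55\right)^{2} = \left(9 - 55\right)^{2} = \left(-46\right)^{2} = 2116$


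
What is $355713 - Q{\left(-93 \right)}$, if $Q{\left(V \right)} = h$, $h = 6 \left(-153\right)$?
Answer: $356631$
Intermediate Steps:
$h = -918$
$Q{\left(V \right)} = -918$
$355713 - Q{\left(-93 \right)} = 355713 - -918 = 355713 + 918 = 356631$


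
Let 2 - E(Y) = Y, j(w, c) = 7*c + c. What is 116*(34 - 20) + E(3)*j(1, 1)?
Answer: 1616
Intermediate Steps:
j(w, c) = 8*c
E(Y) = 2 - Y
116*(34 - 20) + E(3)*j(1, 1) = 116*(34 - 20) + (2 - 1*3)*(8*1) = 116*14 + (2 - 3)*8 = 1624 - 1*8 = 1624 - 8 = 1616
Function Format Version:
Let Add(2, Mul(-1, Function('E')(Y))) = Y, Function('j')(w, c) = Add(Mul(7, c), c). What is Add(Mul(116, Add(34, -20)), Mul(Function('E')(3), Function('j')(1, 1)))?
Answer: 1616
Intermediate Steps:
Function('j')(w, c) = Mul(8, c)
Function('E')(Y) = Add(2, Mul(-1, Y))
Add(Mul(116, Add(34, -20)), Mul(Function('E')(3), Function('j')(1, 1))) = Add(Mul(116, Add(34, -20)), Mul(Add(2, Mul(-1, 3)), Mul(8, 1))) = Add(Mul(116, 14), Mul(Add(2, -3), 8)) = Add(1624, Mul(-1, 8)) = Add(1624, -8) = 1616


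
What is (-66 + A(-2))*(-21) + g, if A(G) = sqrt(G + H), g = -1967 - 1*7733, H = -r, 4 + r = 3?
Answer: -8314 - 21*I ≈ -8314.0 - 21.0*I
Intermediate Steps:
r = -1 (r = -4 + 3 = -1)
H = 1 (H = -1*(-1) = 1)
g = -9700 (g = -1967 - 7733 = -9700)
A(G) = sqrt(1 + G) (A(G) = sqrt(G + 1) = sqrt(1 + G))
(-66 + A(-2))*(-21) + g = (-66 + sqrt(1 - 2))*(-21) - 9700 = (-66 + sqrt(-1))*(-21) - 9700 = (-66 + I)*(-21) - 9700 = (1386 - 21*I) - 9700 = -8314 - 21*I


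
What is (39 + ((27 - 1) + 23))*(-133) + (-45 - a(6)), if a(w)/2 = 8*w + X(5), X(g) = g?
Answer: -11855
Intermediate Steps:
a(w) = 10 + 16*w (a(w) = 2*(8*w + 5) = 2*(5 + 8*w) = 10 + 16*w)
(39 + ((27 - 1) + 23))*(-133) + (-45 - a(6)) = (39 + ((27 - 1) + 23))*(-133) + (-45 - (10 + 16*6)) = (39 + (26 + 23))*(-133) + (-45 - (10 + 96)) = (39 + 49)*(-133) + (-45 - 1*106) = 88*(-133) + (-45 - 106) = -11704 - 151 = -11855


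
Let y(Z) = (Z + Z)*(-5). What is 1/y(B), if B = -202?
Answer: 1/2020 ≈ 0.00049505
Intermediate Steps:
y(Z) = -10*Z (y(Z) = (2*Z)*(-5) = -10*Z)
1/y(B) = 1/(-10*(-202)) = 1/2020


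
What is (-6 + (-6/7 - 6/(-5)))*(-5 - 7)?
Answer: 2376/35 ≈ 67.886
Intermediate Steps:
(-6 + (-6/7 - 6/(-5)))*(-5 - 7) = (-6 + (-6*1/7 - 6*(-1/5)))*(-12) = (-6 + (-6/7 + 6/5))*(-12) = (-6 + 12/35)*(-12) = -198/35*(-12) = 2376/35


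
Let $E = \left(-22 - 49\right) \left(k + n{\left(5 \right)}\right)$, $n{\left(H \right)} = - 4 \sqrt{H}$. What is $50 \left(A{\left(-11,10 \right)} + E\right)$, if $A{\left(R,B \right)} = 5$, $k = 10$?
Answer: $-35250 + 14200 \sqrt{5} \approx -3497.8$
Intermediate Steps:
$E = -710 + 284 \sqrt{5}$ ($E = \left(-22 - 49\right) \left(10 - 4 \sqrt{5}\right) = - 71 \left(10 - 4 \sqrt{5}\right) = -710 + 284 \sqrt{5} \approx -74.957$)
$50 \left(A{\left(-11,10 \right)} + E\right) = 50 \left(5 - \left(710 - 284 \sqrt{5}\right)\right) = 50 \left(-705 + 284 \sqrt{5}\right) = -35250 + 14200 \sqrt{5}$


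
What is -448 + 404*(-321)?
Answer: -130132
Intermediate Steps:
-448 + 404*(-321) = -448 - 129684 = -130132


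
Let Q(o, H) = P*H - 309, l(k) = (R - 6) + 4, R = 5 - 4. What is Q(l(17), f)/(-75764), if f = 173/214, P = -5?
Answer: 2161/523016 ≈ 0.0041318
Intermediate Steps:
R = 1
f = 173/214 (f = 173*(1/214) = 173/214 ≈ 0.80841)
l(k) = -1 (l(k) = (1 - 6) + 4 = -5 + 4 = -1)
Q(o, H) = -309 - 5*H (Q(o, H) = -5*H - 309 = -309 - 5*H)
Q(l(17), f)/(-75764) = (-309 - 5*173/214)/(-75764) = (-309 - 865/214)*(-1/75764) = -66991/214*(-1/75764) = 2161/523016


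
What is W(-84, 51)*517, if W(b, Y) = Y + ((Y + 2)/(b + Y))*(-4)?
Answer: 89065/3 ≈ 29688.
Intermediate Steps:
W(b, Y) = Y - 4*(2 + Y)/(Y + b) (W(b, Y) = Y + ((2 + Y)/(Y + b))*(-4) = Y - 4*(2 + Y)/(Y + b))
W(-84, 51)*517 = ((-8 + 51**2 - 4*51 + 51*(-84))/(51 - 84))*517 = ((-8 + 2601 - 204 - 4284)/(-33))*517 = -1/33*(-1895)*517 = (1895/33)*517 = 89065/3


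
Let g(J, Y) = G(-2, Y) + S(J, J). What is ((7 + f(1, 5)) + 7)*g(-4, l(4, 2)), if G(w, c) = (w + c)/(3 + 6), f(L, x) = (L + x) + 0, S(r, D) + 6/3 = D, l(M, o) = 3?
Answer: -1060/9 ≈ -117.78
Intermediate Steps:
S(r, D) = -2 + D
f(L, x) = L + x
G(w, c) = c/9 + w/9 (G(w, c) = (c + w)/9 = (c + w)*(⅑) = c/9 + w/9)
g(J, Y) = -20/9 + J + Y/9 (g(J, Y) = (Y/9 + (⅑)*(-2)) + (-2 + J) = (Y/9 - 2/9) + (-2 + J) = (-2/9 + Y/9) + (-2 + J) = -20/9 + J + Y/9)
((7 + f(1, 5)) + 7)*g(-4, l(4, 2)) = ((7 + (1 + 5)) + 7)*(-20/9 - 4 + (⅑)*3) = ((7 + 6) + 7)*(-20/9 - 4 + ⅓) = (13 + 7)*(-53/9) = 20*(-53/9) = -1060/9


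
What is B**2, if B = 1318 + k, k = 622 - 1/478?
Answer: 859920527761/228484 ≈ 3.7636e+6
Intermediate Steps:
k = 297315/478 (k = 622 - 1*1/478 = 622 - 1/478 = 297315/478 ≈ 622.00)
B = 927319/478 (B = 1318 + 297315/478 = 927319/478 ≈ 1940.0)
B**2 = (927319/478)**2 = 859920527761/228484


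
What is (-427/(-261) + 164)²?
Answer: 1868919361/68121 ≈ 27435.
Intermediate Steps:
(-427/(-261) + 164)² = (-427*(-1/261) + 164)² = (427/261 + 164)² = (43231/261)² = 1868919361/68121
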